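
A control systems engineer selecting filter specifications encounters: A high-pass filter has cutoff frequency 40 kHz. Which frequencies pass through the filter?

A high-pass filter passes all frequencies above the cutoff frequency 40 kHz and attenuates lower frequencies.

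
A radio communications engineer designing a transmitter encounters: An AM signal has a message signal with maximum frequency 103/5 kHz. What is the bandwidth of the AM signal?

In AM (double-sideband), the bandwidth is twice the message frequency.
BW = 2 * f_m = 2 * 103/5 kHz = 206/5 kHz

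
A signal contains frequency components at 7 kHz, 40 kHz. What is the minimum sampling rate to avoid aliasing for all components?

The highest frequency component is f_max = 40 kHz.
Nyquist rate = 2 * f_max = 2 * 40 kHz = 80 kHz.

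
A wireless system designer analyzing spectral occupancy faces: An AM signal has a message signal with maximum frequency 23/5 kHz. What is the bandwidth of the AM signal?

In AM (double-sideband), the bandwidth is twice the message frequency.
BW = 2 * f_m = 2 * 23/5 kHz = 46/5 kHz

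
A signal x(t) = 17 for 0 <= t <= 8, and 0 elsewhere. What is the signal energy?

Energy = integral of |x(t)|^2 dt over the signal duration
= 17^2 * 8 = 289 * 8 = 2312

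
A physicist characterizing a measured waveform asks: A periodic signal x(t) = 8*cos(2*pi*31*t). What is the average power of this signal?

Average power of A*cos(wt) is A^2/2.
P = 8^2 / 2 = 64/2 = 32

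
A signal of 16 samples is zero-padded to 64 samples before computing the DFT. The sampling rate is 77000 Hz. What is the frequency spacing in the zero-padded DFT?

Original DFT: N = 16, resolution = f_s/N = 77000/16 = 9625/2 Hz
Zero-padded DFT: N = 64, resolution = f_s/N = 77000/64 = 9625/8 Hz
Zero-padding interpolates the spectrum (finer frequency grid)
but does NOT improve the true spectral resolution (ability to resolve close frequencies).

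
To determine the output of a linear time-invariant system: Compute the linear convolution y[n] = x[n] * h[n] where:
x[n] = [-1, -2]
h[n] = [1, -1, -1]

y[n] = sum_k x[k]*h[n-k]. Output length = len(x) + len(h) - 1 = 2 + 3 - 1 = 4.
y[0] = -1*1 = -1
y[1] = -2*1 + -1*-1 = -1
y[2] = -2*-1 + -1*-1 = 3
y[3] = -2*-1 = 2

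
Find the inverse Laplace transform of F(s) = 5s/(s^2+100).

Standard pair: s/(s^2+w^2) <-> cos(wt)*u(t)
With k=5, w=10: f(t) = 5*cos(10t)*u(t)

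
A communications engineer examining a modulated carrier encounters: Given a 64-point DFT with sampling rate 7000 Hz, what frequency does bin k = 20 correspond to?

The frequency of DFT bin k is: f_k = k * f_s / N
f_20 = 20 * 7000 / 64 = 4375/2 Hz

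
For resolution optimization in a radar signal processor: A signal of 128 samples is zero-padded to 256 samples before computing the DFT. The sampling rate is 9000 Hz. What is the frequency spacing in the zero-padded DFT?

Original DFT: N = 128, resolution = f_s/N = 9000/128 = 1125/16 Hz
Zero-padded DFT: N = 256, resolution = f_s/N = 9000/256 = 1125/32 Hz
Zero-padding interpolates the spectrum (finer frequency grid)
but does NOT improve the true spectral resolution (ability to resolve close frequencies).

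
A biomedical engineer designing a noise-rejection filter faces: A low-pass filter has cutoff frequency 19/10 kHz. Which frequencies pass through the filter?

A low-pass filter passes all frequencies below the cutoff frequency 19/10 kHz and attenuates higher frequencies.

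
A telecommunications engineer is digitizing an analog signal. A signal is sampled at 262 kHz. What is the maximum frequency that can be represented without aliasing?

The maximum frequency that can be represented without aliasing
is the Nyquist frequency: f_max = f_s / 2 = 262 kHz / 2 = 131 kHz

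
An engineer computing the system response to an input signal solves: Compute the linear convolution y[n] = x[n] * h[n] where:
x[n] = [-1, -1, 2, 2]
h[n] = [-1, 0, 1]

y[n] = sum_k x[k]*h[n-k]. Output length = len(x) + len(h) - 1 = 4 + 3 - 1 = 6.
y[0] = -1*-1 = 1
y[1] = -1*-1 + -1*0 = 1
y[2] = 2*-1 + -1*0 + -1*1 = -3
y[3] = 2*-1 + 2*0 + -1*1 = -3
y[4] = 2*0 + 2*1 = 2
y[5] = 2*1 = 2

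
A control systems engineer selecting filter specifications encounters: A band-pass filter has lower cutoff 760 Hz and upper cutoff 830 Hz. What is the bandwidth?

Bandwidth = f_high - f_low
= 830 Hz - 760 Hz = 70 Hz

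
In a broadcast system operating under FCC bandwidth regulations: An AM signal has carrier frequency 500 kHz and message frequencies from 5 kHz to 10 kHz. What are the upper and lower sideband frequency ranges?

Upper sideband (USB) = fc + [fm_low, fm_high] = 500 + [5, 10] = [505, 510] kHz
Lower sideband (LSB) = fc - [fm_high, fm_low] = 500 - [10, 5] = [490, 495] kHz
Total occupied spectrum: 490 kHz to 510 kHz (plus carrier at 500 kHz)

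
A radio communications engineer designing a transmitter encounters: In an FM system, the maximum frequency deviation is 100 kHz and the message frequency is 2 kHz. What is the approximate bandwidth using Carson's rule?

Carson's rule: BW = 2*(delta_f + f_m)
= 2*(100 + 2) kHz = 204 kHz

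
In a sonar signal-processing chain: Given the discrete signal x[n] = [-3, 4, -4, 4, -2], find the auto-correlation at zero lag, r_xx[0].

The auto-correlation at zero lag r_xx[0] equals the signal energy.
r_xx[0] = sum of x[n]^2 = (-3)^2 + 4^2 + (-4)^2 + 4^2 + (-2)^2
= 9 + 16 + 16 + 16 + 4 = 61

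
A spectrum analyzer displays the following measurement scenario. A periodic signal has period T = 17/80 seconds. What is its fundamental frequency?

The fundamental frequency is the reciprocal of the period.
f = 1/T = 1/(17/80) = 80/17 Hz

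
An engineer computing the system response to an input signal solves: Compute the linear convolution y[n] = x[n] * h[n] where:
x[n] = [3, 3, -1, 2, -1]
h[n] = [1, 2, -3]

y[n] = sum_k x[k]*h[n-k]. Output length = len(x) + len(h) - 1 = 5 + 3 - 1 = 7.
y[0] = 3*1 = 3
y[1] = 3*1 + 3*2 = 9
y[2] = -1*1 + 3*2 + 3*-3 = -4
y[3] = 2*1 + -1*2 + 3*-3 = -9
y[4] = -1*1 + 2*2 + -1*-3 = 6
y[5] = -1*2 + 2*-3 = -8
y[6] = -1*-3 = 3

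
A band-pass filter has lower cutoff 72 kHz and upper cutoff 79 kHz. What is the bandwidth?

Bandwidth = f_high - f_low
= 79 kHz - 72 kHz = 7 kHz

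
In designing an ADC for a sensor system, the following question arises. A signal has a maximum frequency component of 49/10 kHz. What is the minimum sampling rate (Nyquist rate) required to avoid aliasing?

By the Nyquist-Shannon sampling theorem,
the minimum sampling rate (Nyquist rate) must be at least 2 * f_max.
Nyquist rate = 2 * 49/10 kHz = 49/5 kHz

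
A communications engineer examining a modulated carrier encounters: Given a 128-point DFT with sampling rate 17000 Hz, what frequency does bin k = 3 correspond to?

The frequency of DFT bin k is: f_k = k * f_s / N
f_3 = 3 * 17000 / 128 = 6375/16 Hz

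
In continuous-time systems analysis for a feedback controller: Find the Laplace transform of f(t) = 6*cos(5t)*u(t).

Standard pair: cos(wt)*u(t) <-> s/(s^2+w^2)
With w = 5: L{6*cos(5t)*u(t)} = 6s/(s^2+25)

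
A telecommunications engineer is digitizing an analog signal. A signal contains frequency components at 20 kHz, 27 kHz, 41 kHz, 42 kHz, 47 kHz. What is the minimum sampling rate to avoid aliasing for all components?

The highest frequency component is f_max = 47 kHz.
Nyquist rate = 2 * f_max = 2 * 47 kHz = 94 kHz.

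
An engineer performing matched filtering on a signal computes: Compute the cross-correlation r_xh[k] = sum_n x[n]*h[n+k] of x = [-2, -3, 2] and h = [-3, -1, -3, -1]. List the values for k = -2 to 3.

Both sequences indexed from 0 and zero outside their support.
Lags with overlap: k = -2 to 3.
  r_xh[-2] = x[2]*h[0] = -6
  r_xh[-1] = x[1]*h[0] + x[2]*h[1] = 7
  r_xh[0] = x[0]*h[0] + x[1]*h[1] + x[2]*h[2] = 3
  r_xh[1] = x[0]*h[1] + x[1]*h[2] + x[2]*h[3] = 9
  r_xh[2] = x[0]*h[2] + x[1]*h[3] = 9
  r_xh[3] = x[0]*h[3] = 2
r_xh = [-6, 7, 3, 9, 9, 2] (for k = -2, ..., 3)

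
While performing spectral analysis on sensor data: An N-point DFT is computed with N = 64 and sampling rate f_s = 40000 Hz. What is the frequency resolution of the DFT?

DFT frequency resolution = f_s / N
= 40000 / 64 = 625 Hz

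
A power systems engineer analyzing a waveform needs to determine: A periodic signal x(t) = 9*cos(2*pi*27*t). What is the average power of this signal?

Average power of A*cos(wt) is A^2/2.
P = 9^2 / 2 = 81/2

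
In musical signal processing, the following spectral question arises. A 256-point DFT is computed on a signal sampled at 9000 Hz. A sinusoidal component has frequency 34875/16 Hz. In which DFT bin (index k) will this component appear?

DFT frequency resolution = f_s/N = 9000/256 = 1125/32 Hz
Bin index k = f_signal / resolution = 34875/16 / 1125/32 = 62
The signal frequency 34875/16 Hz falls in DFT bin k = 62.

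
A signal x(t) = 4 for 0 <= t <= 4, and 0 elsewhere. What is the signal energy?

Energy = integral of |x(t)|^2 dt over the signal duration
= 4^2 * 4 = 16 * 4 = 64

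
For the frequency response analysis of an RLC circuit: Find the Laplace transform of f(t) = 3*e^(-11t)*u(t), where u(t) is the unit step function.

Standard Laplace transform pair:
e^(-at)*u(t) <-> 1/(s+a)
With a = 11: L{3*e^(-11t)*u(t)} = 3/(s+11), ROC: Re(s) > -11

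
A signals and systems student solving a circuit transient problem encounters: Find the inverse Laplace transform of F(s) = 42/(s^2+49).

Standard pair: w/(s^2+w^2) <-> sin(wt)*u(t)
Recognize w^2 = 49, so w = 7; numerator 42 = 6*7.
f(t) = 6*sin(7t)*u(t)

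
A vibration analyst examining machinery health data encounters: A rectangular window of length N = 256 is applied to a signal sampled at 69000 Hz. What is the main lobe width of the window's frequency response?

For a rectangular window of length N,
the main lobe width in frequency is 2*f_s/N.
= 2*69000/256 = 8625/16 Hz
This determines the minimum frequency separation for resolving two sinusoids.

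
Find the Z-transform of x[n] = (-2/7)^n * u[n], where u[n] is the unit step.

The Z-transform of a^n * u[n] is z/(z-a) for |z| > |a|.
Here a = -2/7, so X(z) = z/(z - (-2/7)) = 7z/(7z + 2)
ROC: |z| > 2/7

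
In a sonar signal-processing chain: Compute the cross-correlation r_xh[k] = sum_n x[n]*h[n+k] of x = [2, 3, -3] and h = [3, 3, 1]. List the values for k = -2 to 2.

Both sequences indexed from 0 and zero outside their support.
Lags with overlap: k = -2 to 2.
  r_xh[-2] = x[2]*h[0] = -9
  r_xh[-1] = x[1]*h[0] + x[2]*h[1] = 0
  r_xh[0] = x[0]*h[0] + x[1]*h[1] + x[2]*h[2] = 12
  r_xh[1] = x[0]*h[1] + x[1]*h[2] = 9
  r_xh[2] = x[0]*h[2] = 2
r_xh = [-9, 0, 12, 9, 2] (for k = -2, ..., 2)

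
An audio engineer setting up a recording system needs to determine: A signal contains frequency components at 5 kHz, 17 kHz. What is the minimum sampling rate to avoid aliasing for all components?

The highest frequency component is f_max = 17 kHz.
Nyquist rate = 2 * f_max = 2 * 17 kHz = 34 kHz.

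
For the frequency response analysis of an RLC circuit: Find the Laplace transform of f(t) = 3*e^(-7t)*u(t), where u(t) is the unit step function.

Standard Laplace transform pair:
e^(-at)*u(t) <-> 1/(s+a)
With a = 7: L{3*e^(-7t)*u(t)} = 3/(s+7), ROC: Re(s) > -7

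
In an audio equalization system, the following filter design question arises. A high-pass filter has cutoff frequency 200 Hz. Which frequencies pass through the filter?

A high-pass filter passes all frequencies above the cutoff frequency 200 Hz and attenuates lower frequencies.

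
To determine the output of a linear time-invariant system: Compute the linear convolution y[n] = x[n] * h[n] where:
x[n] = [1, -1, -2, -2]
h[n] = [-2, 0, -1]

y[n] = sum_k x[k]*h[n-k]. Output length = len(x) + len(h) - 1 = 4 + 3 - 1 = 6.
y[0] = 1*-2 = -2
y[1] = -1*-2 + 1*0 = 2
y[2] = -2*-2 + -1*0 + 1*-1 = 3
y[3] = -2*-2 + -2*0 + -1*-1 = 5
y[4] = -2*0 + -2*-1 = 2
y[5] = -2*-1 = 2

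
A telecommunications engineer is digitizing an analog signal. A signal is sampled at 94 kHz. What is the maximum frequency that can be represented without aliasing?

The maximum frequency that can be represented without aliasing
is the Nyquist frequency: f_max = f_s / 2 = 94 kHz / 2 = 47 kHz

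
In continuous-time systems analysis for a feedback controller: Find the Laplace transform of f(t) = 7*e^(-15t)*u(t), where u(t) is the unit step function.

Standard Laplace transform pair:
e^(-at)*u(t) <-> 1/(s+a)
With a = 15: L{7*e^(-15t)*u(t)} = 7/(s+15), ROC: Re(s) > -15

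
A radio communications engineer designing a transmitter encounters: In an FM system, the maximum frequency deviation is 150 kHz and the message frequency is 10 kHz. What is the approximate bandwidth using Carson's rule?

Carson's rule: BW = 2*(delta_f + f_m)
= 2*(150 + 10) kHz = 320 kHz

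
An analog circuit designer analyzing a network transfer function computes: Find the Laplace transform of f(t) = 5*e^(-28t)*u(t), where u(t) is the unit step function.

Standard Laplace transform pair:
e^(-at)*u(t) <-> 1/(s+a)
With a = 28: L{5*e^(-28t)*u(t)} = 5/(s+28), ROC: Re(s) > -28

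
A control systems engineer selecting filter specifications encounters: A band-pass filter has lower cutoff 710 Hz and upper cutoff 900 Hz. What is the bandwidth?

Bandwidth = f_high - f_low
= 900 Hz - 710 Hz = 190 Hz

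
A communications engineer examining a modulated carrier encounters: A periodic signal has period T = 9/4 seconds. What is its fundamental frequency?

The fundamental frequency is the reciprocal of the period.
f = 1/T = 1/(9/4) = 4/9 Hz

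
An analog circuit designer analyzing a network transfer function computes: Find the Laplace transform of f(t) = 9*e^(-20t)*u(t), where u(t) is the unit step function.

Standard Laplace transform pair:
e^(-at)*u(t) <-> 1/(s+a)
With a = 20: L{9*e^(-20t)*u(t)} = 9/(s+20), ROC: Re(s) > -20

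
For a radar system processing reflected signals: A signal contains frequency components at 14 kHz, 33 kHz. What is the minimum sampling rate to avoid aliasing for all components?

The highest frequency component is f_max = 33 kHz.
Nyquist rate = 2 * f_max = 2 * 33 kHz = 66 kHz.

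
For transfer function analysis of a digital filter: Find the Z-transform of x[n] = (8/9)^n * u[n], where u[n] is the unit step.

The Z-transform of a^n * u[n] is z/(z-a) for |z| > |a|.
Here a = 8/9, so X(z) = z/(z - (8/9)) = 9z/(9z - 8)
ROC: |z| > 8/9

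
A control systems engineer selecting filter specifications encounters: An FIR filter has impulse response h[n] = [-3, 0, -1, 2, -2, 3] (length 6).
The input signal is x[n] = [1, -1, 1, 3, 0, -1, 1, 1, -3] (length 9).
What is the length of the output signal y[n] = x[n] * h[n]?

For linear convolution, the output length is:
len(y) = len(x) + len(h) - 1 = 9 + 6 - 1 = 14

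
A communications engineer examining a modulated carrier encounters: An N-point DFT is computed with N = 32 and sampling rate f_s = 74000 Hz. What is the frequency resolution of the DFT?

DFT frequency resolution = f_s / N
= 74000 / 32 = 4625/2 Hz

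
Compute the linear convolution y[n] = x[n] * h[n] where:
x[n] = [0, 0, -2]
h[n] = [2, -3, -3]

y[n] = sum_k x[k]*h[n-k]. Output length = len(x) + len(h) - 1 = 3 + 3 - 1 = 5.
y[0] = 0*2 = 0
y[1] = 0*2 + 0*-3 = 0
y[2] = -2*2 + 0*-3 + 0*-3 = -4
y[3] = -2*-3 + 0*-3 = 6
y[4] = -2*-3 = 6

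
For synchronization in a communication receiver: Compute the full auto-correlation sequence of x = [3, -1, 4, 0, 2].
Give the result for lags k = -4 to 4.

r_xx[k] = sum_m x[m]*x[m+k], indexed from 0, for k = -4 to 4:
  r_xx[-4] = x[4]*x[0] = 6
  r_xx[-3] = x[3]*x[0] + x[4]*x[1] = -2
  r_xx[-2] = x[2]*x[0] + x[3]*x[1] + x[4]*x[2] = 20
  r_xx[-1] = x[1]*x[0] + x[2]*x[1] + x[3]*x[2] + x[4]*x[3] = -7
  r_xx[0] = x[0]*x[0] + x[1]*x[1] + x[2]*x[2] + x[3]*x[3] + x[4]*x[4] = 30
  r_xx[1] = x[0]*x[1] + x[1]*x[2] + x[2]*x[3] + x[3]*x[4] = -7
  r_xx[2] = x[0]*x[2] + x[1]*x[3] + x[2]*x[4] = 20
  r_xx[3] = x[0]*x[3] + x[1]*x[4] = -2
  r_xx[4] = x[0]*x[4] = 6
r_xx = [6, -2, 20, -7, 30, -7, 20, -2, 6]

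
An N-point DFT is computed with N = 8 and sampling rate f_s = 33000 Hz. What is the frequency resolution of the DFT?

DFT frequency resolution = f_s / N
= 33000 / 8 = 4125 Hz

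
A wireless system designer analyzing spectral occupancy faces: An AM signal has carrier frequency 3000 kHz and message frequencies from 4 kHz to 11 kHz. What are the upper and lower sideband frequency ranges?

Upper sideband (USB) = fc + [fm_low, fm_high] = 3000 + [4, 11] = [3004, 3011] kHz
Lower sideband (LSB) = fc - [fm_high, fm_low] = 3000 - [11, 4] = [2989, 2996] kHz
Total occupied spectrum: 2989 kHz to 3011 kHz (plus carrier at 3000 kHz)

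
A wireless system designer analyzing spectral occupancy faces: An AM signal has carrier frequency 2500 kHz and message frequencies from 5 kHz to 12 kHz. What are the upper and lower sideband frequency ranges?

Upper sideband (USB) = fc + [fm_low, fm_high] = 2500 + [5, 12] = [2505, 2512] kHz
Lower sideband (LSB) = fc - [fm_high, fm_low] = 2500 - [12, 5] = [2488, 2495] kHz
Total occupied spectrum: 2488 kHz to 2512 kHz (plus carrier at 2500 kHz)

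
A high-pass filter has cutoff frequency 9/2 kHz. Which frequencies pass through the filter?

A high-pass filter passes all frequencies above the cutoff frequency 9/2 kHz and attenuates lower frequencies.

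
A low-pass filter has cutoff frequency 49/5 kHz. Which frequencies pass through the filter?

A low-pass filter passes all frequencies below the cutoff frequency 49/5 kHz and attenuates higher frequencies.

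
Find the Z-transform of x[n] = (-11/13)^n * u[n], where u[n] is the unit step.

The Z-transform of a^n * u[n] is z/(z-a) for |z| > |a|.
Here a = -11/13, so X(z) = z/(z - (-11/13)) = 13z/(13z + 11)
ROC: |z| > 11/13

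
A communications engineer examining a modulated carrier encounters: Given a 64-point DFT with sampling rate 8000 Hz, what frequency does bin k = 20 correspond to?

The frequency of DFT bin k is: f_k = k * f_s / N
f_20 = 20 * 8000 / 64 = 2500 Hz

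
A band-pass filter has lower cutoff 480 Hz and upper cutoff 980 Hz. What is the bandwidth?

Bandwidth = f_high - f_low
= 980 Hz - 480 Hz = 500 Hz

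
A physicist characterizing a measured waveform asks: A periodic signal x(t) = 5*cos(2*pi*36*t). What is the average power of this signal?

Average power of A*cos(wt) is A^2/2.
P = 5^2 / 2 = 25/2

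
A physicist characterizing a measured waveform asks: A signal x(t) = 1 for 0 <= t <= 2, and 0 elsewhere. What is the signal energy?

Energy = integral of |x(t)|^2 dt over the signal duration
= 1^2 * 2 = 1 * 2 = 2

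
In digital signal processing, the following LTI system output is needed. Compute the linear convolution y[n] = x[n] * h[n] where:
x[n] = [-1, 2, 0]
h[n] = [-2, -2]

y[n] = sum_k x[k]*h[n-k]. Output length = len(x) + len(h) - 1 = 3 + 2 - 1 = 4.
y[0] = -1*-2 = 2
y[1] = 2*-2 + -1*-2 = -2
y[2] = 0*-2 + 2*-2 = -4
y[3] = 0*-2 = 0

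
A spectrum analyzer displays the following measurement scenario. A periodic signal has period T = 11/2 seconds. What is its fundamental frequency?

The fundamental frequency is the reciprocal of the period.
f = 1/T = 1/(11/2) = 2/11 Hz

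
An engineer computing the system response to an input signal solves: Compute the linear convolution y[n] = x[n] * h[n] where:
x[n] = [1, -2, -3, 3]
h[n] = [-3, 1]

y[n] = sum_k x[k]*h[n-k]. Output length = len(x) + len(h) - 1 = 4 + 2 - 1 = 5.
y[0] = 1*-3 = -3
y[1] = -2*-3 + 1*1 = 7
y[2] = -3*-3 + -2*1 = 7
y[3] = 3*-3 + -3*1 = -12
y[4] = 3*1 = 3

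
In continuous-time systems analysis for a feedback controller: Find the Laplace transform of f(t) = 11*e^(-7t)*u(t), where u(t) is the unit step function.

Standard Laplace transform pair:
e^(-at)*u(t) <-> 1/(s+a)
With a = 7: L{11*e^(-7t)*u(t)} = 11/(s+7), ROC: Re(s) > -7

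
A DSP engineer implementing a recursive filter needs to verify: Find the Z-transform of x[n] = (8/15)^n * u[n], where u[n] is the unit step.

The Z-transform of a^n * u[n] is z/(z-a) for |z| > |a|.
Here a = 8/15, so X(z) = z/(z - (8/15)) = 15z/(15z - 8)
ROC: |z| > 8/15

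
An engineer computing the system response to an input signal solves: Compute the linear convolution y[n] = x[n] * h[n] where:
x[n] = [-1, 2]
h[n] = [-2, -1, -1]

y[n] = sum_k x[k]*h[n-k]. Output length = len(x) + len(h) - 1 = 2 + 3 - 1 = 4.
y[0] = -1*-2 = 2
y[1] = 2*-2 + -1*-1 = -3
y[2] = 2*-1 + -1*-1 = -1
y[3] = 2*-1 = -2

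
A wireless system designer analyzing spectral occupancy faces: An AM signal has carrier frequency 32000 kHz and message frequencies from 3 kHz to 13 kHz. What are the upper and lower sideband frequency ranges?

Upper sideband (USB) = fc + [fm_low, fm_high] = 32000 + [3, 13] = [32003, 32013] kHz
Lower sideband (LSB) = fc - [fm_high, fm_low] = 32000 - [13, 3] = [31987, 31997] kHz
Total occupied spectrum: 31987 kHz to 32013 kHz (plus carrier at 32000 kHz)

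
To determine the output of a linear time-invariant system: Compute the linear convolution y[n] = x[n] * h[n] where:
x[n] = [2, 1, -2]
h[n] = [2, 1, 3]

y[n] = sum_k x[k]*h[n-k]. Output length = len(x) + len(h) - 1 = 3 + 3 - 1 = 5.
y[0] = 2*2 = 4
y[1] = 1*2 + 2*1 = 4
y[2] = -2*2 + 1*1 + 2*3 = 3
y[3] = -2*1 + 1*3 = 1
y[4] = -2*3 = -6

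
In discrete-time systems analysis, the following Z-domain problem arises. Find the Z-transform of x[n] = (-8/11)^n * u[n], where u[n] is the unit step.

The Z-transform of a^n * u[n] is z/(z-a) for |z| > |a|.
Here a = -8/11, so X(z) = z/(z - (-8/11)) = 11z/(11z + 8)
ROC: |z| > 8/11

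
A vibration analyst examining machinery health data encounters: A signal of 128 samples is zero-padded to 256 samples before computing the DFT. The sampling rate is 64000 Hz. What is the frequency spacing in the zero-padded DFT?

Original DFT: N = 128, resolution = f_s/N = 64000/128 = 500 Hz
Zero-padded DFT: N = 256, resolution = f_s/N = 64000/256 = 250 Hz
Zero-padding interpolates the spectrum (finer frequency grid)
but does NOT improve the true spectral resolution (ability to resolve close frequencies).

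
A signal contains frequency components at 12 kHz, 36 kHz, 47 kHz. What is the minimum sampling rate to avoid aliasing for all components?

The highest frequency component is f_max = 47 kHz.
Nyquist rate = 2 * f_max = 2 * 47 kHz = 94 kHz.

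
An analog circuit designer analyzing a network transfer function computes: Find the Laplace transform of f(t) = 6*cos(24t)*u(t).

Standard pair: cos(wt)*u(t) <-> s/(s^2+w^2)
With w = 24: L{6*cos(24t)*u(t)} = 6s/(s^2+576)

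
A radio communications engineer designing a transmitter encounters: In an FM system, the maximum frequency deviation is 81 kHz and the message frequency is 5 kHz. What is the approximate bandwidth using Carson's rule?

Carson's rule: BW = 2*(delta_f + f_m)
= 2*(81 + 5) kHz = 172 kHz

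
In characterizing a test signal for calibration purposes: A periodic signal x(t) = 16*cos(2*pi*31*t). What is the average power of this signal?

Average power of A*cos(wt) is A^2/2.
P = 16^2 / 2 = 256/2 = 128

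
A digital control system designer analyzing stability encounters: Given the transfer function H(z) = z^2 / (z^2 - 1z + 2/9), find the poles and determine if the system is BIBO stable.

Poles are roots of the denominator: z^2 - 1z + 2/9 = 0.
Quadratic formula: z = [-(-1) +/- sqrt((-1)^2 - 4*(2/9))] / 2
Discriminant = 1 - 8/9 = 1/9; sqrt = 1/3.
z = (1 +/- 1/3) / 2 => z = 2/3 or z = 1/3.
|p1| = 2/3, |p2| = 1/3.
For BIBO stability, all poles must lie inside the unit circle (|p| < 1).
System is STABLE since both |p| < 1.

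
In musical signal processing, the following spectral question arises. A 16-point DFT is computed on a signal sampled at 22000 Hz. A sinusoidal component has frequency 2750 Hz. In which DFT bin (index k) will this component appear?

DFT frequency resolution = f_s/N = 22000/16 = 1375 Hz
Bin index k = f_signal / resolution = 2750 / 1375 = 2
The signal frequency 2750 Hz falls in DFT bin k = 2.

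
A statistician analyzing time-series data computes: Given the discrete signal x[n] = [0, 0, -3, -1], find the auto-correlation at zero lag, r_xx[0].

The auto-correlation at zero lag r_xx[0] equals the signal energy.
r_xx[0] = sum of x[n]^2 = 0^2 + 0^2 + (-3)^2 + (-1)^2
= 0 + 0 + 9 + 1 = 10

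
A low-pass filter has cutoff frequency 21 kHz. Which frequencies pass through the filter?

A low-pass filter passes all frequencies below the cutoff frequency 21 kHz and attenuates higher frequencies.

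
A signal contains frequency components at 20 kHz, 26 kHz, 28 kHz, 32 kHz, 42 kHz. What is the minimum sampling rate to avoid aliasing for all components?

The highest frequency component is f_max = 42 kHz.
Nyquist rate = 2 * f_max = 2 * 42 kHz = 84 kHz.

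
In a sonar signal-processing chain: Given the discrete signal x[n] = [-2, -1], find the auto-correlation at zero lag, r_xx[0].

The auto-correlation at zero lag r_xx[0] equals the signal energy.
r_xx[0] = sum of x[n]^2 = (-2)^2 + (-1)^2
= 4 + 1 = 5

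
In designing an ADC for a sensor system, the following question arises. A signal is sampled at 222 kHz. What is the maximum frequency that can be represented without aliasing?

The maximum frequency that can be represented without aliasing
is the Nyquist frequency: f_max = f_s / 2 = 222 kHz / 2 = 111 kHz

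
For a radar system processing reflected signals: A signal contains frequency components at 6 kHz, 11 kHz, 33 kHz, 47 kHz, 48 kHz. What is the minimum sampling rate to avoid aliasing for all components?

The highest frequency component is f_max = 48 kHz.
Nyquist rate = 2 * f_max = 2 * 48 kHz = 96 kHz.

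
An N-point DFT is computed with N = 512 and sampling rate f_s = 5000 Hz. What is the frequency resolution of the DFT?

DFT frequency resolution = f_s / N
= 5000 / 512 = 625/64 Hz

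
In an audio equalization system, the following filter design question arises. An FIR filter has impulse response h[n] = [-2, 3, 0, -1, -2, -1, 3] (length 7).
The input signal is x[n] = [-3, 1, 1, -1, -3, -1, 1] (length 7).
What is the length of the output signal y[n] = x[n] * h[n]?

For linear convolution, the output length is:
len(y) = len(x) + len(h) - 1 = 7 + 7 - 1 = 13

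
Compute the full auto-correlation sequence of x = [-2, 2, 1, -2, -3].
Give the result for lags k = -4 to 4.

r_xx[k] = sum_m x[m]*x[m+k], indexed from 0, for k = -4 to 4:
  r_xx[-4] = x[4]*x[0] = 6
  r_xx[-3] = x[3]*x[0] + x[4]*x[1] = -2
  r_xx[-2] = x[2]*x[0] + x[3]*x[1] + x[4]*x[2] = -9
  r_xx[-1] = x[1]*x[0] + x[2]*x[1] + x[3]*x[2] + x[4]*x[3] = 2
  r_xx[0] = x[0]*x[0] + x[1]*x[1] + x[2]*x[2] + x[3]*x[3] + x[4]*x[4] = 22
  r_xx[1] = x[0]*x[1] + x[1]*x[2] + x[2]*x[3] + x[3]*x[4] = 2
  r_xx[2] = x[0]*x[2] + x[1]*x[3] + x[2]*x[4] = -9
  r_xx[3] = x[0]*x[3] + x[1]*x[4] = -2
  r_xx[4] = x[0]*x[4] = 6
r_xx = [6, -2, -9, 2, 22, 2, -9, -2, 6]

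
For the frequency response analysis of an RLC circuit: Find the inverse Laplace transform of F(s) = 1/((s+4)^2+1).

Standard pair: w/((s+a)^2+w^2) <-> e^(-at)*sin(wt)*u(t)
With a=4, w=1: f(t) = e^(-4t)*sin(t)*u(t)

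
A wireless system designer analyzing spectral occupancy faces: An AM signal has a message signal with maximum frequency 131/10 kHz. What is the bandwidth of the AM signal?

In AM (double-sideband), the bandwidth is twice the message frequency.
BW = 2 * f_m = 2 * 131/10 kHz = 131/5 kHz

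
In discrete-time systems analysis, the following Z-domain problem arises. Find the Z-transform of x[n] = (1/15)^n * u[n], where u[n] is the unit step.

The Z-transform of a^n * u[n] is z/(z-a) for |z| > |a|.
Here a = 1/15, so X(z) = z/(z - (1/15)) = 15z/(15z - 1)
ROC: |z| > 1/15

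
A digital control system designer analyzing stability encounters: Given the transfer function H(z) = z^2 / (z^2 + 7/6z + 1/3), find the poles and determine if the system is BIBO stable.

Poles are roots of the denominator: z^2 + 7/6z + 1/3 = 0.
Quadratic formula: z = [-(7/6) +/- sqrt((7/6)^2 - 4*(1/3))] / 2
Discriminant = 49/36 - 4/3 = 1/36; sqrt = 1/6.
z = (-7/6 +/- 1/6) / 2 => z = -1/2 or z = -2/3.
|p1| = 1/2, |p2| = 2/3.
For BIBO stability, all poles must lie inside the unit circle (|p| < 1).
System is STABLE since both |p| < 1.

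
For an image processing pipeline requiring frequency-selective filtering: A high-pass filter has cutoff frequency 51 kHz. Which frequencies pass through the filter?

A high-pass filter passes all frequencies above the cutoff frequency 51 kHz and attenuates lower frequencies.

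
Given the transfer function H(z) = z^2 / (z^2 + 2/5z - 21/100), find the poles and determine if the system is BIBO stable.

Poles are roots of the denominator: z^2 + 2/5z - 21/100 = 0.
Quadratic formula: z = [-(2/5) +/- sqrt((2/5)^2 - 4*(-21/100))] / 2
Discriminant = 4/25 + 21/25 = 1; sqrt = 1.
z = (-2/5 +/- 1) / 2 => z = 3/10 or z = -7/10.
|p1| = 3/10, |p2| = 7/10.
For BIBO stability, all poles must lie inside the unit circle (|p| < 1).
System is STABLE since both |p| < 1.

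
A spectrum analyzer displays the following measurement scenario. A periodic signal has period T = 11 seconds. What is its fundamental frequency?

The fundamental frequency is the reciprocal of the period.
f = 1/T = 1/(11) = 1/11 Hz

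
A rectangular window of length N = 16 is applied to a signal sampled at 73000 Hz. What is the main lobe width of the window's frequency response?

For a rectangular window of length N,
the main lobe width in frequency is 2*f_s/N.
= 2*73000/16 = 9125 Hz
This determines the minimum frequency separation for resolving two sinusoids.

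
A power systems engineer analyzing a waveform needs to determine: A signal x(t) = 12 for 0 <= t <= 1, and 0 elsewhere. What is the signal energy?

Energy = integral of |x(t)|^2 dt over the signal duration
= 12^2 * 1 = 144 * 1 = 144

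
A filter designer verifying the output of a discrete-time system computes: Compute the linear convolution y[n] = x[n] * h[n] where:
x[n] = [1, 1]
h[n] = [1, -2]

y[n] = sum_k x[k]*h[n-k]. Output length = len(x) + len(h) - 1 = 2 + 2 - 1 = 3.
y[0] = 1*1 = 1
y[1] = 1*1 + 1*-2 = -1
y[2] = 1*-2 = -2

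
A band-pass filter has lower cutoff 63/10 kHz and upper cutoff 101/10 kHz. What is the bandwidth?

Bandwidth = f_high - f_low
= 101/10 kHz - 63/10 kHz = 19/5 kHz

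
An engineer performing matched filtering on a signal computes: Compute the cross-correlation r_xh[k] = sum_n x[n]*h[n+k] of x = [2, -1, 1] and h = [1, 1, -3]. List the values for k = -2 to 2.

Both sequences indexed from 0 and zero outside their support.
Lags with overlap: k = -2 to 2.
  r_xh[-2] = x[2]*h[0] = 1
  r_xh[-1] = x[1]*h[0] + x[2]*h[1] = 0
  r_xh[0] = x[0]*h[0] + x[1]*h[1] + x[2]*h[2] = -2
  r_xh[1] = x[0]*h[1] + x[1]*h[2] = 5
  r_xh[2] = x[0]*h[2] = -6
r_xh = [1, 0, -2, 5, -6] (for k = -2, ..., 2)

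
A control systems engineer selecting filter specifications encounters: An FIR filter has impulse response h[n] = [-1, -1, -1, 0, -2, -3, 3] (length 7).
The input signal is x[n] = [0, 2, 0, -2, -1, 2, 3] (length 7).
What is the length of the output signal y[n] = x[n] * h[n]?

For linear convolution, the output length is:
len(y) = len(x) + len(h) - 1 = 7 + 7 - 1 = 13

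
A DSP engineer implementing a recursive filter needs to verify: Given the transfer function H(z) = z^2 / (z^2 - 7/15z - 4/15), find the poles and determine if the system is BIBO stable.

Poles are roots of the denominator: z^2 - 7/15z - 4/15 = 0.
Quadratic formula: z = [-(-7/15) +/- sqrt((-7/15)^2 - 4*(-4/15))] / 2
Discriminant = 49/225 + 16/15 = 289/225; sqrt = 17/15.
z = (7/15 +/- 17/15) / 2 => z = 4/5 or z = -1/3.
|p1| = 1/3, |p2| = 4/5.
For BIBO stability, all poles must lie inside the unit circle (|p| < 1).
System is STABLE since both |p| < 1.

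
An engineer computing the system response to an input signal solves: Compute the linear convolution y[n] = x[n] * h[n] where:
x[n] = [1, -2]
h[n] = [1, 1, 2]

y[n] = sum_k x[k]*h[n-k]. Output length = len(x) + len(h) - 1 = 2 + 3 - 1 = 4.
y[0] = 1*1 = 1
y[1] = -2*1 + 1*1 = -1
y[2] = -2*1 + 1*2 = 0
y[3] = -2*2 = -4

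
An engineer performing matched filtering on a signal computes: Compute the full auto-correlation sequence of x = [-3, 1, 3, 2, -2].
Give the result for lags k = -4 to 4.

r_xx[k] = sum_m x[m]*x[m+k], indexed from 0, for k = -4 to 4:
  r_xx[-4] = x[4]*x[0] = 6
  r_xx[-3] = x[3]*x[0] + x[4]*x[1] = -8
  r_xx[-2] = x[2]*x[0] + x[3]*x[1] + x[4]*x[2] = -13
  r_xx[-1] = x[1]*x[0] + x[2]*x[1] + x[3]*x[2] + x[4]*x[3] = 2
  r_xx[0] = x[0]*x[0] + x[1]*x[1] + x[2]*x[2] + x[3]*x[3] + x[4]*x[4] = 27
  r_xx[1] = x[0]*x[1] + x[1]*x[2] + x[2]*x[3] + x[3]*x[4] = 2
  r_xx[2] = x[0]*x[2] + x[1]*x[3] + x[2]*x[4] = -13
  r_xx[3] = x[0]*x[3] + x[1]*x[4] = -8
  r_xx[4] = x[0]*x[4] = 6
r_xx = [6, -8, -13, 2, 27, 2, -13, -8, 6]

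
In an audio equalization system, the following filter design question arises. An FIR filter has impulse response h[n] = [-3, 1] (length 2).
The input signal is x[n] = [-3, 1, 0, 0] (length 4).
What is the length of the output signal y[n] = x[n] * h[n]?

For linear convolution, the output length is:
len(y) = len(x) + len(h) - 1 = 4 + 2 - 1 = 5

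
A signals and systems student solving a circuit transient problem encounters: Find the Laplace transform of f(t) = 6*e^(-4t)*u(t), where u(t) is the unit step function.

Standard Laplace transform pair:
e^(-at)*u(t) <-> 1/(s+a)
With a = 4: L{6*e^(-4t)*u(t)} = 6/(s+4), ROC: Re(s) > -4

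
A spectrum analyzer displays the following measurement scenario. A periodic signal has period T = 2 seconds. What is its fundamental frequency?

The fundamental frequency is the reciprocal of the period.
f = 1/T = 1/(2) = 1/2 Hz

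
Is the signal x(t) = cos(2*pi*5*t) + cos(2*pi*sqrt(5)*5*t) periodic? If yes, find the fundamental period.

f1 = 5 Hz, f2 = 5*sqrt(5) Hz
Ratio f2/f1 = sqrt(5), which is irrational.
Since the frequency ratio is irrational, no common period exists.
The signal is not periodic.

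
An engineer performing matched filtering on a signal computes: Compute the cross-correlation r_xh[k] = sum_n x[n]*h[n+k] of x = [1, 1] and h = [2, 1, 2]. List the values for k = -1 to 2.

Both sequences indexed from 0 and zero outside their support.
Lags with overlap: k = -1 to 2.
  r_xh[-1] = x[1]*h[0] = 2
  r_xh[0] = x[0]*h[0] + x[1]*h[1] = 3
  r_xh[1] = x[0]*h[1] + x[1]*h[2] = 3
  r_xh[2] = x[0]*h[2] = 2
r_xh = [2, 3, 3, 2] (for k = -1, ..., 2)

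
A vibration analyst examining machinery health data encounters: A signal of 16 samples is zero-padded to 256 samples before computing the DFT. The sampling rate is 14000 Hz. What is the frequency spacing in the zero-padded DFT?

Original DFT: N = 16, resolution = f_s/N = 14000/16 = 875 Hz
Zero-padded DFT: N = 256, resolution = f_s/N = 14000/256 = 875/16 Hz
Zero-padding interpolates the spectrum (finer frequency grid)
but does NOT improve the true spectral resolution (ability to resolve close frequencies).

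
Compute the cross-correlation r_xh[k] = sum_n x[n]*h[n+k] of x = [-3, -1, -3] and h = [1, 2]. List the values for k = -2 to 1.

Both sequences indexed from 0 and zero outside their support.
Lags with overlap: k = -2 to 1.
  r_xh[-2] = x[2]*h[0] = -3
  r_xh[-1] = x[1]*h[0] + x[2]*h[1] = -7
  r_xh[0] = x[0]*h[0] + x[1]*h[1] = -5
  r_xh[1] = x[0]*h[1] = -6
r_xh = [-3, -7, -5, -6] (for k = -2, ..., 1)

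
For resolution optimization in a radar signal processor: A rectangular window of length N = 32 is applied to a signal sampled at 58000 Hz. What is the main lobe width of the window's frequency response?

For a rectangular window of length N,
the main lobe width in frequency is 2*f_s/N.
= 2*58000/32 = 3625 Hz
This determines the minimum frequency separation for resolving two sinusoids.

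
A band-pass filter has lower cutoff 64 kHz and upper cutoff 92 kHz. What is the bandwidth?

Bandwidth = f_high - f_low
= 92 kHz - 64 kHz = 28 kHz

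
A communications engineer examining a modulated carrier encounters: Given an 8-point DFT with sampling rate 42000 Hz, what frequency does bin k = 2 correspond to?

The frequency of DFT bin k is: f_k = k * f_s / N
f_2 = 2 * 42000 / 8 = 10500 Hz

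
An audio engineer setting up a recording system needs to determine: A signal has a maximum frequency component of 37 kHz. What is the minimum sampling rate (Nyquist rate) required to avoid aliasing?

By the Nyquist-Shannon sampling theorem,
the minimum sampling rate (Nyquist rate) must be at least 2 * f_max.
Nyquist rate = 2 * 37 kHz = 74 kHz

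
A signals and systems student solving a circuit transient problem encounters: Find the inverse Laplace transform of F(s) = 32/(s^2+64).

Standard pair: w/(s^2+w^2) <-> sin(wt)*u(t)
Recognize w^2 = 64, so w = 8; numerator 32 = 4*8.
f(t) = 4*sin(8t)*u(t)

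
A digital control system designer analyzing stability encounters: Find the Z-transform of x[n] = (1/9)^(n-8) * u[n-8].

Time-shifting property: if X(z) = Z{x[n]}, then Z{x[n-d]} = z^(-d) * X(z)
X(z) = z/(z - 1/9) for x[n] = (1/9)^n * u[n]
Z{x[n-8]} = z^(-8) * z/(z - 1/9) = z^(-7)/(z - 1/9)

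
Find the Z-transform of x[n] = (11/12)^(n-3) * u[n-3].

Time-shifting property: if X(z) = Z{x[n]}, then Z{x[n-d]} = z^(-d) * X(z)
X(z) = z/(z - 11/12) for x[n] = (11/12)^n * u[n]
Z{x[n-3]} = z^(-3) * z/(z - 11/12) = z^(-2)/(z - 11/12)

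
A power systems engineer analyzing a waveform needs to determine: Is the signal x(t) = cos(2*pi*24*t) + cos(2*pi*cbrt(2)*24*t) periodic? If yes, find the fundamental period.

f1 = 24 Hz, f2 = 24*cbrt(2) Hz
Ratio f2/f1 = cbrt(2), which is irrational.
Since the frequency ratio is irrational, no common period exists.
The signal is not periodic.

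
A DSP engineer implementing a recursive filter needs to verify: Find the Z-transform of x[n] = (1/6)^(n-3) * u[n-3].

Time-shifting property: if X(z) = Z{x[n]}, then Z{x[n-d]} = z^(-d) * X(z)
X(z) = z/(z - 1/6) for x[n] = (1/6)^n * u[n]
Z{x[n-3]} = z^(-3) * z/(z - 1/6) = z^(-2)/(z - 1/6)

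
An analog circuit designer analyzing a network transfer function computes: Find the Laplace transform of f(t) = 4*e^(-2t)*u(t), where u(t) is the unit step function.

Standard Laplace transform pair:
e^(-at)*u(t) <-> 1/(s+a)
With a = 2: L{4*e^(-2t)*u(t)} = 4/(s+2), ROC: Re(s) > -2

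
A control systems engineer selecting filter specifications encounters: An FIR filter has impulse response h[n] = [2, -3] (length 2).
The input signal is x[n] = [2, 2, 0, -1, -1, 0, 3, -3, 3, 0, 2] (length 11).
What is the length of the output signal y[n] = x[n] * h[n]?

For linear convolution, the output length is:
len(y) = len(x) + len(h) - 1 = 11 + 2 - 1 = 12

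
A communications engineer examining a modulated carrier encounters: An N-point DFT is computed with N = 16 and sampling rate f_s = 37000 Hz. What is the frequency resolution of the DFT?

DFT frequency resolution = f_s / N
= 37000 / 16 = 4625/2 Hz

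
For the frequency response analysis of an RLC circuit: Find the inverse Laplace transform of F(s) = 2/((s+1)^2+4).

Standard pair: w/((s+a)^2+w^2) <-> e^(-at)*sin(wt)*u(t)
With a=1, w=2: f(t) = e^(-t)*sin(2t)*u(t)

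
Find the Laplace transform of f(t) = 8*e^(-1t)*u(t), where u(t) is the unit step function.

Standard Laplace transform pair:
e^(-at)*u(t) <-> 1/(s+a)
With a = 1: L{8*e^(-1t)*u(t)} = 8/(s+1), ROC: Re(s) > -1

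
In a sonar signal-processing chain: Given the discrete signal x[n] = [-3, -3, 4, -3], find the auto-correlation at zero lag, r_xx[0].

The auto-correlation at zero lag r_xx[0] equals the signal energy.
r_xx[0] = sum of x[n]^2 = (-3)^2 + (-3)^2 + 4^2 + (-3)^2
= 9 + 9 + 16 + 9 = 43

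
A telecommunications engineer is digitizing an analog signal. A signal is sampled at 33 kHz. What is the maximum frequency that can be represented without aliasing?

The maximum frequency that can be represented without aliasing
is the Nyquist frequency: f_max = f_s / 2 = 33 kHz / 2 = 33/2 kHz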